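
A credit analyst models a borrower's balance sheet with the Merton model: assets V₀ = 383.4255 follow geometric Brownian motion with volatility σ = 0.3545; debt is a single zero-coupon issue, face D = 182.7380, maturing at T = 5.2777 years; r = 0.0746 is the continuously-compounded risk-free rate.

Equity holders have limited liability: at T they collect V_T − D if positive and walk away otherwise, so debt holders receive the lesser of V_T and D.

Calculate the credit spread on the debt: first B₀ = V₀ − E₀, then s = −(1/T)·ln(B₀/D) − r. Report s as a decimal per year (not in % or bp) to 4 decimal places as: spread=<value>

spread=0.0098

With assets at 383.4255 and a single debt payment of 182.7380 at 5.2777 years:
d₁ = [ln(V₀/D) + (r + σ²/2)T] / (σ√T)
   = [ln(383.4255/182.7380) + (0.0746 + 0.5·0.3545²)·5.2777] / (0.3545·√5.2777)
   = [0.741092 + 0.725341] / 0.814402 = 1.800627
d₂ = d₁ − σ√T = 1.800627 − 0.814402 = 0.986225
N(d₁) = 0.964119,  N(d₂) = 0.837989,  e^(−rT) = 0.674545
E₀ = V₀·N(d₁) − D·e^(−rT)·N(d₂)
   = 383.4255·0.964119 − 182.7380·0.674545·0.837989 = 266.373133
B₀ = V₀ − E₀ = 383.4255 − 266.373133 = 117.052367
spread = −(1/T)·ln(B₀/D) − r = −(1/5.2777)·ln(117.052367/182.7380) − 0.0746 = 0.00979889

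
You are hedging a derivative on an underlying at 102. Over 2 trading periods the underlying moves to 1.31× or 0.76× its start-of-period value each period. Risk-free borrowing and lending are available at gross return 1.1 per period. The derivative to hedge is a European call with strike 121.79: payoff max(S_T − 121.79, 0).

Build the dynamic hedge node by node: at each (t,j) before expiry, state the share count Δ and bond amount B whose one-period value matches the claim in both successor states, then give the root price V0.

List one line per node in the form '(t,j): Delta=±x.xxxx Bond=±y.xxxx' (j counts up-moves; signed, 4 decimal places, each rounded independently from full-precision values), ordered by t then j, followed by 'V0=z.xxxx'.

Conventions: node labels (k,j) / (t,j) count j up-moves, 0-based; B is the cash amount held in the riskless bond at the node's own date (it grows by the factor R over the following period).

Arbitrage-free pricing uses the up-move probability p* = (R−d)/(u−d) = 0.6182, discounting each step at R = 1.1.
Terminal payoffs: V(2,0)=0.0000, V(2,1)=0.0000, V(2,2)=53.2522
Node (1,0) S=77.5200: V=(p*·0.0000+(1−p*)·0.0000)/1.1=0.0000; Δ=(0.0000−0.0000)/(101.5512−58.9152)=0.0000; B=V−Δ·S=0.0000
Node (1,1) S=133.6200: V=(p*·53.2522+(1−p*)·0.0000)/1.1=29.9269; Δ=(53.2522−0.0000)/(175.0422−101.5512)=0.7246; B=V−Δ·S=-66.8953
Node (0,0) S=102.0000: V=(p*·29.9269+(1−p*)·0.0000)/1.1=16.8184; Δ=(29.9269−0.0000)/(133.6200−77.5200)=0.5335; B=V−Δ·S=-37.5941
Sanity check at the root: Δ(0,0)·S0 + B(0,0) reproduces V0 = 16.8184.

(0,0): Delta=0.5335 Bond=-37.5941
(1,0): Delta=0.0000 Bond=0.0000
(1,1): Delta=0.7246 Bond=-66.8953
V0=16.8184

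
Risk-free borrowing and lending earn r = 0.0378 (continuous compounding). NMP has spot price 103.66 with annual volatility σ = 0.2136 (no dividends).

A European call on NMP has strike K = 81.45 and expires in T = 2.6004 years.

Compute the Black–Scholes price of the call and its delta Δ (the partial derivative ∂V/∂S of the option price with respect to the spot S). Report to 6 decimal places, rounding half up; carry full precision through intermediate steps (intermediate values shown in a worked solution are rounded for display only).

σ√T = 0.2136·√2.6004 = 0.344446
d₁ = (ln(S/K) + (r+σ²/2)T) / (σ√T) = (ln(103.66/81.45) + (0.0378+0.2136²/2)·2.6004) / 0.344446 = (0.241127 + 0.157617) / 0.344446 = 1.157637
d₂ = d₁ − σ√T = 1.157637 − 0.344446 = 0.813191
e^{−rT} = 0.906381
N(d₁) = 0.876494,  N(d₂) = 0.791946
Call price V = S·N(d₁) − K·e^{−rT}·N(d₂) = 90.857362 − 58.465206 = 32.392156
Δ = N(d₁) = 0.876494

price = 32.392156
Δ = 0.876494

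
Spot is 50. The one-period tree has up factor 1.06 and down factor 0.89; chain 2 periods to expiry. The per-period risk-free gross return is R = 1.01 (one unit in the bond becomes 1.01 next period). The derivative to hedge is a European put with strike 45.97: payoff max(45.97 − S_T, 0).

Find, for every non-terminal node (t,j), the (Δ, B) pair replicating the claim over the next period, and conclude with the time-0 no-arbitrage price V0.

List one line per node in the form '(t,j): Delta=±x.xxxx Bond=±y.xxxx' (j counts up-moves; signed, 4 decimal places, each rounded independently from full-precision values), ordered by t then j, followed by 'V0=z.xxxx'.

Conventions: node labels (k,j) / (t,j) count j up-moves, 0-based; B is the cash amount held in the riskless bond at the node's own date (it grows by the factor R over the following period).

(0,0): Delta=-0.2181 Bond=11.4428
(1,0): Delta=-0.8414 Bond=39.2947
(1,1): Delta=0.0000 Bond=0.0000
V0=0.5398

The replicating-portfolio and risk-neutral prices coincide; use p* = (1.01−0.89)/(1.06−0.89) = 0.7059 for the latter.
Terminal payoffs: V(2,0)=6.3650, V(2,1)=0.0000, V(2,2)=0.0000
Node (1,0) S=44.5000: V=(p*·0.0000+(1−p*)·6.3650)/1.01=1.8535; Δ=(0.0000−6.3650)/(47.1700−39.6050)=-0.8414; B=V−Δ·S=39.2947
Node (1,1) S=53.0000: V=(p*·0.0000+(1−p*)·0.0000)/1.01=0.0000; Δ=(0.0000−0.0000)/(56.1800−47.1700)=0.0000; B=V−Δ·S=0.0000
Node (0,0) S=50.0000: V=(p*·0.0000+(1−p*)·1.8535)/1.01=0.5398; Δ=(0.0000−1.8535)/(53.0000−44.5000)=-0.2181; B=V−Δ·S=11.4428
Sanity check at the root: Δ(0,0)·S0 + B(0,0) reproduces V0 = 0.5398.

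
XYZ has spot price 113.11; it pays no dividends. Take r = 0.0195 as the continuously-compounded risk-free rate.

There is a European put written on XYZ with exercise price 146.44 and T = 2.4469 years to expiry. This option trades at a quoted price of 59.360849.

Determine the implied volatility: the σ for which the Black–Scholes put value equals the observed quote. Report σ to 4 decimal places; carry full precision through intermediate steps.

sigma = 0.5915

At σ = 0.5915 the Black–Scholes value reproduces the quote:
σ√T = 0.5915·√2.4469 = 0.925258
d₁ = (ln(S/K) + (r+σ²/2)T) / (σ√T) = (ln(113.11/146.44) + (0.0195+0.5915²/2)·2.4469) / 0.925258 = (-0.258255 + 0.475766) / 0.925258 = 0.235081
d₂ = d₁ − σ√T = 0.235081 − 0.925258 = -0.690177
e^{−rT} = 0.953406
N(−d₁) = 0.407073,  N(−d₂) = 0.754959
V = K·e^{−rT}·N(−d₂) − S·N(−d₁) = 105.404860 − 46.044011 = 59.360849 (equal to the quote); since ∂V/∂σ > 0 for all σ, the implied volatility is unique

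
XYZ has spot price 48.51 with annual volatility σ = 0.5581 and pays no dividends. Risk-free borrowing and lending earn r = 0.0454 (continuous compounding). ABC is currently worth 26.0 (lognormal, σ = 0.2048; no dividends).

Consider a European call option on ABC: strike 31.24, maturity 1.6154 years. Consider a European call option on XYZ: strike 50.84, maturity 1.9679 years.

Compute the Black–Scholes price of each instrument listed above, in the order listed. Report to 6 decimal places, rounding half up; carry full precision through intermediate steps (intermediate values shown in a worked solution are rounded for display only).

[ABC call K=31.24]
σ√T = 0.2048·√1.6154 = 0.260297
d₁ = (ln(S/K) + (r+σ²/2)T) / (σ√T) = (ln(26.0/31.24) + (0.0454+0.2048²/2)·1.6154) / 0.260297 = (-0.183603 + 0.107217) / 0.260297 = -0.293457
d₂ = d₁ − σ√T = -0.293457 − 0.260297 = -0.553755
e^{−rT} = 0.929286
N(d₁) = 0.384586,  N(d₂) = 0.289873
price = S·N(d₁) − K·e^{−rT}·N(d₂) = 9.999243 − 8.415277 = 1.583966
[XYZ call K=50.84]
σ√T = 0.5581·√1.9679 = 0.782913
d₁ = (ln(S/K) + (r+σ²/2)T) / (σ√T) = (ln(48.51/50.84) + (0.0454+0.5581²/2)·1.9679) / 0.782913 = (-0.046913 + 0.395819) / 0.782913 = 0.445651
d₂ = d₁ − σ√T = 0.445651 − 0.782913 = -0.337263
e^{−rT} = 0.914532
N(d₁) = 0.672075,  N(d₂) = 0.367959
price = S·N(d₁) − K·e^{−rT}·N(d₂) = 32.602365 − 17.108208 = 15.494157

price(ABC call K=31.24) = 1.583966
price(XYZ call K=50.84) = 15.494157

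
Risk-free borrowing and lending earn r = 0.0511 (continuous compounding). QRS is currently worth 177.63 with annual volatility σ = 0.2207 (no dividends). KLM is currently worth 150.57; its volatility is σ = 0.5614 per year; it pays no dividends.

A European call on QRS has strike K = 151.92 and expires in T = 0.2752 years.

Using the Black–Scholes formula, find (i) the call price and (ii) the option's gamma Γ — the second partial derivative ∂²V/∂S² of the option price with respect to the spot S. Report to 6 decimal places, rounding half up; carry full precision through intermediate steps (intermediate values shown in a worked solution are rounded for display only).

price = 28.420695
Γ = 0.006020

σ√T = 0.2207·√0.2752 = 0.115778
d₁ = (ln(S/K) + (r+σ²/2)T) / (σ√T) = (ln(177.63/151.92) + (0.0511+0.2207²/2)·0.2752) / 0.115778 = (0.156349 + 0.020765) / 0.115778 = 1.529768
d₂ = d₁ − σ√T = 1.529768 − 0.115778 = 1.413990
e^{−rT} = 0.986036
N(d₁) = 0.936963,  N(d₂) = 0.921318
Call price V = S·N(d₁) − K·e^{−rT}·N(d₂) = 166.432721 − 138.012027 = 28.420695
φ(d₁) = (1/√(2π))·e^{−d₁²/2} = 0.123807
Γ = φ(d₁) / (S·σ·√T) = 0.006020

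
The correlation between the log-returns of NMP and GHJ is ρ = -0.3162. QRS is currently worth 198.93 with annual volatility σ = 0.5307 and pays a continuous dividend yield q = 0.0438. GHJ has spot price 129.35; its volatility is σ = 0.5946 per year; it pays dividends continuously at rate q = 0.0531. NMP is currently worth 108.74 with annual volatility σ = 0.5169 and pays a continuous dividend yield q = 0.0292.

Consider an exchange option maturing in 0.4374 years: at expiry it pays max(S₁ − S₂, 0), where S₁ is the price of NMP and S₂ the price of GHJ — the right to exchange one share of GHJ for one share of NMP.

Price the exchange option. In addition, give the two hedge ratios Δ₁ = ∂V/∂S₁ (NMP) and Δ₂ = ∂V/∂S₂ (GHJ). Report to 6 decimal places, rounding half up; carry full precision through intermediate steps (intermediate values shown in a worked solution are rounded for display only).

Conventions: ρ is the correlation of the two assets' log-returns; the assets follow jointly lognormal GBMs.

σ_eff = √(σ₁² + σ₂² − 2ρσ₁σ₂) = √(0.5169² + 0.5946² − 2·-0.3162·0.5169·0.5946) = 0.902830
d₁ = (ln(S₁/S₂) + (q₂ − q₁ + σ_eff²/2)T) / (σ_eff√T) = (ln(108.74/129.35) + (0.0531 − 0.0292 + 0.407551)·0.4374) / 0.597098 = 0.025380
d₂ = d₁ − σ_eff√T = 0.025380 − 0.597098 = -0.571717
N(d₁) = 0.510124,  N(d₂) = 0.283757
V = S₁·e^{−q₁T}·N(d₁) − S₂·e^{−q₂T}·N(d₂) = 54.766929 − 35.861271 = 18.905658
Key observation: no risk-free rate is needed — with the second asset as numeraire the exchange option is a call on the ratio S₁/S₂, and r cancels out of the value.
Δ₁ = e^{−q₁T}·N(d₁) = 0.503650;  Δ₂ = −e^{−q₂T}·N(d₂) = -0.277242

exchange price = 18.905658
Δ1 = 0.503650
Δ2 = -0.277242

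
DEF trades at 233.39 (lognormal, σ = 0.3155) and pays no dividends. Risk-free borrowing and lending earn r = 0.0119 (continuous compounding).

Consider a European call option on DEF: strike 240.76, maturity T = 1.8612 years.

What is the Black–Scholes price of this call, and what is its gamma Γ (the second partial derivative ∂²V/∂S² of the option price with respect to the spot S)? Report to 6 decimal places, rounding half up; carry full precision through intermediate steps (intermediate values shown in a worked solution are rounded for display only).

price = 38.908109
Γ = 0.003897

σ√T = 0.3155·√1.8612 = 0.430423
d₁ = (ln(S/K) + (r+σ²/2)T) / (σ√T) = (ln(233.39/240.76) + (0.0119+0.3155²/2)·1.8612) / 0.430423 = (-0.031090 + 0.114780) / 0.430423 = 0.194438
d₂ = d₁ − σ√T = 0.194438 − 0.430423 = -0.235985
e^{−rT} = 0.978095
N(d₁) = 0.577084,  N(d₂) = 0.406722
Call price V = S·N(d₁) − K·e^{−rT}·N(d₂) = 134.685537 − 95.777429 = 38.908109
φ(d₁) = (1/√(2π))·e^{−d₁²/2} = 0.391472
Γ = φ(d₁) / (S·σ·√T) = 0.003897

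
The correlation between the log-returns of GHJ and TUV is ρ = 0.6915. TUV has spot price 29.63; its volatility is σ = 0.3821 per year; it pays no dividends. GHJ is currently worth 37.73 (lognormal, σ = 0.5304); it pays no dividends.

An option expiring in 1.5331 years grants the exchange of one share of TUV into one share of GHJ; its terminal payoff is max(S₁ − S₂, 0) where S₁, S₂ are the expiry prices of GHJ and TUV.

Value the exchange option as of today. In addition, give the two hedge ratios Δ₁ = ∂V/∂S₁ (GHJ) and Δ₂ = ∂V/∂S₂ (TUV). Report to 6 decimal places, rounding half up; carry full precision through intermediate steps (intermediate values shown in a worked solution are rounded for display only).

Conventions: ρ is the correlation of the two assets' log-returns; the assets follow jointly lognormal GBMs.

σ_eff = √(σ₁² + σ₂² − 2ρσ₁σ₂) = √(0.5304² + 0.3821² − 2·0.6915·0.5304·0.3821) = 0.383455
d₁ = (ln(S₁/S₂) + (q₂ − q₁ + σ_eff²/2)T) / (σ_eff√T) = (ln(37.73/29.63) + (0.0 − 0.0 + 0.073519)·1.5331) / 0.474788 = 0.746396
d₂ = d₁ − σ_eff√T = 0.746396 − 0.474788 = 0.271608
N(d₁) = 0.772286,  N(d₂) = 0.607038
V = S₁·e^{−q₁T}·N(d₁) − S₂·e^{−q₂T}·N(d₂) = 29.138350 − 17.986550 = 11.151801
Key observation: the rate r is irrelevant here: denominating values in TUV turns the exchange into a ratio option on S₁/S₂, and discounting at r drops out.
Δ₁ = e^{−q₁T}·N(d₁) = 0.772286;  Δ₂ = −e^{−q₂T}·N(d₂) = -0.607038

exchange price = 11.151801
Δ1 = 0.772286
Δ2 = -0.607038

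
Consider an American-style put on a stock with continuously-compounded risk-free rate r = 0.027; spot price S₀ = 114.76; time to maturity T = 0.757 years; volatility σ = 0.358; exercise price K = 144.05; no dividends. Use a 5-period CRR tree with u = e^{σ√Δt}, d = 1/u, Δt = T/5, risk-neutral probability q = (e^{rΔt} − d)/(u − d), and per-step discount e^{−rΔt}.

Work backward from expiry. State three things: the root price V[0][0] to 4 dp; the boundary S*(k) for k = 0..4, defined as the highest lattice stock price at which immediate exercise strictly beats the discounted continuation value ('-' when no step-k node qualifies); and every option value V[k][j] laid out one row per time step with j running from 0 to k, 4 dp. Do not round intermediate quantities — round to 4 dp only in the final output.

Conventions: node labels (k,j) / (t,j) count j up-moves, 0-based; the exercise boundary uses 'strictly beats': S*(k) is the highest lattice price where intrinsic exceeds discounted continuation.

price = 33.4927
boundary = - - 86.8555 99.8376 114.7600
tree:
33.4927
44.7234 21.6065
57.1945 31.5888 10.9718
68.4884 44.2124 18.1767 3.2566
78.3138 57.1945 29.2900 6.2869 0.0000
86.8616 68.4884 44.2124 12.1372 0.0000 0.0000

Δt=0.15140  u=1.14947  d=0.86997  q=0.47989  discount=0.99592
step 5 (expiry): payoffs max(K−S,0) = 86.8616 68.4884 44.2124 12.1372 0.0000 0.0000
step 4: (k=4,j=0): S=65.7362, K−S=78.3138, hold=77.7262 ⇒ V=78.3138 exercise | (k=4,j=1): S=86.8555, K−S=57.1945, hold=56.6068 ⇒ V=57.1945 exercise | (k=4,j=2): S=114.7600, K−S=29.2900, hold=28.7024 ⇒ V=29.2900 exercise | (k=4,j=3): S=151.6294, K−S=0.0000, hold=6.2869 ⇒ V=6.2869 continue | (k=4,j=4): S=200.3441, K−S=0.0000, hold=0.0000 ⇒ V=0.0000 continue  boundary S*=114.7600
step 3: (k=3,j=0): S=75.5616, K−S=68.4884, hold=67.9008 ⇒ V=68.4884 exercise | (k=3,j=1): S=99.8376, K−S=44.2124, hold=43.6248 ⇒ V=44.2124 exercise | (k=3,j=2): S=131.9128, K−S=12.1372, hold=18.1767 ⇒ V=18.1767 continue | (k=3,j=3): S=174.2930, K−S=0.0000, hold=3.2566 ⇒ V=3.2566 continue  boundary S*=99.8376
step 2: (k=2,j=0): S=86.8555, K−S=57.1945, hold=56.6068 ⇒ V=57.1945 exercise | (k=2,j=1): S=114.7600, K−S=29.2900, hold=31.5888 ⇒ V=31.5888 continue | (k=2,j=2): S=151.6294, K−S=0.0000, hold=10.9718 ⇒ V=10.9718 continue  boundary S*=86.8555
step 1: (k=1,j=0): S=99.8376, K−S=44.2124, hold=44.7234 ⇒ V=44.7234 continue | (k=1,j=1): S=131.9128, K−S=12.1372, hold=21.6065 ⇒ V=21.6065 continue  boundary S*=-
step 0: (k=0,j=0): S=114.7600, K−S=29.2900, hold=33.4927 ⇒ V=33.4927 continue  boundary S*=-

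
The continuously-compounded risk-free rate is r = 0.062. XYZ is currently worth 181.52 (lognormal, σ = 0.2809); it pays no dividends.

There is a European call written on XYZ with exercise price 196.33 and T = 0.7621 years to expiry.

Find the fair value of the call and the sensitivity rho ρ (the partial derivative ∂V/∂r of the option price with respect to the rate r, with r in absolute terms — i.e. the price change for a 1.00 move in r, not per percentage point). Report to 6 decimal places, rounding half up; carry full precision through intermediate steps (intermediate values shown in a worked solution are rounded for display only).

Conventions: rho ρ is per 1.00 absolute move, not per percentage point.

σ√T = 0.2809·√0.7621 = 0.245221
d₁ = (ln(S/K) + (r+σ²/2)T) / (σ√T) = (ln(181.52/196.33) + (0.062+0.2809²/2)·0.7621) / 0.245221 = (-0.078431 + 0.077317) / 0.245221 = -0.004544
d₂ = d₁ − σ√T = -0.004544 − 0.245221 = -0.249765
e^{−rT} = 0.953849
N(d₁) = 0.498187,  N(d₂) = 0.401385
Call price V = S·N(d₁) − K·e^{−rT}·N(d₂) = 90.430968 − 75.166952 = 15.264016
ρ = K·T·e^{−rT}·N(d₂) = 57.284734

price = 15.264016
ρ = 57.284734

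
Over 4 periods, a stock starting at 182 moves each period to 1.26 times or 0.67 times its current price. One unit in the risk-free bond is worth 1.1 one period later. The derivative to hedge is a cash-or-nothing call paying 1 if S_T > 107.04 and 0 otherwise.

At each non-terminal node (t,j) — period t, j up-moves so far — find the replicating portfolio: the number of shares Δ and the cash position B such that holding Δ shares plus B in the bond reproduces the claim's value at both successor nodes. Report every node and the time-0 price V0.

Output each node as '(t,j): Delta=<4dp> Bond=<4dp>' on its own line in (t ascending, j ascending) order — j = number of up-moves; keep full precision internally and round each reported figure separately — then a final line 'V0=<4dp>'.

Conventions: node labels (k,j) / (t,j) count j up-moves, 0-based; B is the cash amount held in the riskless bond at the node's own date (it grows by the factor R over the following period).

Since d<R<u, set p* = (R−d)/(u−d) = 0.7288; price each node as the discounted p*-expectation of its children.
Expiry values: V(4,0)=0.0000, V(4,1)=0.0000, V(4,2)=1.0000, V(4,3)=1.0000, V(4,4)=1.0000
(3,0): S=54.7389. Δ = (V_up−V_dn)/(S_up−S_dn) = (0.0000−0.0000)/(68.9710−36.6750) = 0.0000. V = [p*·0.0000 + (1−p*)·0.0000]/1.1 = 0.0000. B = V − Δ·S = 0.0000.
(3,1): S=102.9417. Δ = (V_up−V_dn)/(S_up−S_dn) = (1.0000−0.0000)/(129.7066−68.9710) = 0.0165. V = [p*·1.0000 + (1−p*)·0.0000]/1.1 = 0.6626. B = V − Δ·S = -1.0324.
(3,2): S=193.5919. Δ = (V_up−V_dn)/(S_up−S_dn) = (1.0000−1.0000)/(243.9258−129.7066) = 0.0000. V = [p*·1.0000 + (1−p*)·1.0000]/1.1 = 0.9091. B = V − Δ·S = 0.9091.
(3,3): S=364.0684. Δ = (V_up−V_dn)/(S_up−S_dn) = (1.0000−1.0000)/(458.7262−243.9258) = 0.0000. V = [p*·1.0000 + (1−p*)·1.0000]/1.1 = 0.9091. B = V − Δ·S = 0.9091.
(2,0): S=81.6998. Δ = (V_up−V_dn)/(S_up−S_dn) = (0.6626−0.0000)/(102.9417−54.7389) = 0.0137. V = [p*·0.6626 + (1−p*)·0.0000]/1.1 = 0.4390. B = V − Δ·S = -0.6840.
(2,1): S=153.6444. Δ = (V_up−V_dn)/(S_up−S_dn) = (0.9091−0.6626)/(193.5919−102.9417) = 0.0027. V = [p*·0.9091 + (1−p*)·0.6626]/1.1 = 0.7657. B = V − Δ·S = 0.3478.
(2,2): S=288.9432. Δ = (V_up−V_dn)/(S_up−S_dn) = (0.9091−0.9091)/(364.0684−193.5919) = 0.0000. V = [p*·0.9091 + (1−p*)·0.9091]/1.1 = 0.8264. B = V − Δ·S = 0.8264.
(1,0): S=121.9400. Δ = (V_up−V_dn)/(S_up−S_dn) = (0.7657−0.4390)/(153.6444−81.6998) = 0.0045. V = [p*·0.7657 + (1−p*)·0.4390]/1.1 = 0.6155. B = V − Δ·S = 0.0618.
(1,1): S=229.3200. Δ = (V_up−V_dn)/(S_up−S_dn) = (0.8264−0.7657)/(288.9432−153.6444) = 0.0004. V = [p*·0.8264 + (1−p*)·0.7657]/1.1 = 0.7363. B = V − Δ·S = 0.6333.
(0,0): S=182.0000. Δ = (V_up−V_dn)/(S_up−S_dn) = (0.7363−0.6155)/(229.3200−121.9400) = 0.0011. V = [p*·0.7363 + (1−p*)·0.6155]/1.1 = 0.6396. B = V − Δ·S = 0.4348.
Sanity check at the root: Δ(0,0)·S0 + B(0,0) reproduces V0 = 0.6396.

(0,0): Delta=0.0011 Bond=0.4348
(1,0): Delta=0.0045 Bond=0.0618
(1,1): Delta=0.0004 Bond=0.6333
(2,0): Delta=0.0137 Bond=-0.6840
(2,1): Delta=0.0027 Bond=0.3478
(2,2): Delta=0.0000 Bond=0.8264
(3,0): Delta=0.0000 Bond=0.0000
(3,1): Delta=0.0165 Bond=-1.0324
(3,2): Delta=0.0000 Bond=0.9091
(3,3): Delta=0.0000 Bond=0.9091
V0=0.6396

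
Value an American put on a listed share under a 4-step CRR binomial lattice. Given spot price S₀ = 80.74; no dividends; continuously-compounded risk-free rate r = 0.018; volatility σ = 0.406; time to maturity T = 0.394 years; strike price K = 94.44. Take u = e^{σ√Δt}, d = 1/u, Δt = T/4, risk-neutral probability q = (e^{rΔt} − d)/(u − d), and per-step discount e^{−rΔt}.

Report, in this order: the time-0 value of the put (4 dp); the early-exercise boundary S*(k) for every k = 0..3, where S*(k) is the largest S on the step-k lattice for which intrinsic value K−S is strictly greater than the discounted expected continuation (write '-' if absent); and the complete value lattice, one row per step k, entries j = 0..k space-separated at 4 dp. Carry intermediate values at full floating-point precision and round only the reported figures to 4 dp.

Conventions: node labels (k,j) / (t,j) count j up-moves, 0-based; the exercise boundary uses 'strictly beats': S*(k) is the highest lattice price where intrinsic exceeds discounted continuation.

params: Δt=0.09850 u=1.13590 d=0.88036 q=0.47513 e^(-rΔt)=0.99823
t_4 payoffs: 45.9408 31.8635 13.7000 0.0000 0.0000
t_3: node(3,0) S=55.0900 payoff=39.3500 vs cont=39.1827 → 39.3500 [stop]  node(3,1) S=71.0804 payoff=23.3596 vs cont=23.1923 → 23.3596 [stop]  node(3,2) S=91.7123 payoff=2.7277 vs cont=7.1780 → 7.1780 [wait]  node(3,3) S=118.3327 payoff=0.0000 vs cont=0.0000 → 0.0000 [wait]  ⇒ S*(3)=71.0804
t_2: node(2,0) S=62.5765 payoff=31.8635 vs cont=31.6962 → 31.8635 [stop]  node(2,1) S=80.7400 payoff=13.7000 vs cont=15.6434 → 15.6434 [wait]  node(2,2) S=104.1756 payoff=0.0000 vs cont=3.7608 → 3.7608 [wait]  ⇒ S*(2)=62.5765
t_1: node(1,0) S=71.0804 payoff=23.3596 vs cont=24.1140 → 24.1140 [wait]  node(1,1) S=91.7123 payoff=2.7277 vs cont=9.9799 → 9.9799 [wait]  ⇒ S*(1)=-
t_0: node(0,0) S=80.7400 payoff=13.7000 vs cont=17.3676 → 17.3676 [wait]  ⇒ S*(0)=-

price = 17.3676
boundary = - - 62.5765 71.0804
tree:
17.3676
24.1140 9.9799
31.8635 15.6434 3.7608
39.3500 23.3596 7.1780 0.0000
45.9408 31.8635 13.7000 0.0000 0.0000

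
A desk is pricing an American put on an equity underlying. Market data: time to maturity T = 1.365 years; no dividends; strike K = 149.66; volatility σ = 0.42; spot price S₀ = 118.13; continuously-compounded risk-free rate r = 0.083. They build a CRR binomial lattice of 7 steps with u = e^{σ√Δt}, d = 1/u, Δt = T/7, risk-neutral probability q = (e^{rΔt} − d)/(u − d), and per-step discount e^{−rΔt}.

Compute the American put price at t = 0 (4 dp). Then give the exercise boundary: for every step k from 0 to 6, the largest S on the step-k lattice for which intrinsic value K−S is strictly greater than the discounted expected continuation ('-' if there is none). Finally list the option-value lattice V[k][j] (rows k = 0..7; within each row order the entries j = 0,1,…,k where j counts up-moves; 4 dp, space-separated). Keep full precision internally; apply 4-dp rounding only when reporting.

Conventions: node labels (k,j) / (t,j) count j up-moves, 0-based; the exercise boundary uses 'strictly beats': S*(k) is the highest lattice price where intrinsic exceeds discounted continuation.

Δt=0.19500, u=1.20378, d=0.83072, q=0.49750, disc=e^(-rΔt)=0.98395
k=7 terminal: V=max(K-S,0) → 117.4100 102.9270 81.9398 51.5275 7.4574 0.0000 0.0000 0.0000
k=6: j=0 S=38.8219 intr=110.8381 cont=108.4354 V=110.8381[EX]; j=1 S=56.2563 intr=93.4037 cont=91.0010 V=93.4037[EX]; j=2 S=81.5203 intr=68.1397 cont=65.7370 V=68.1397[EX]; j=3 S=118.1300 intr=31.5300 cont=29.1272 V=31.5300[EX]; j=4 S=171.1807 intr=0.0000 cont=3.6872 V=3.6872[hold]; j=5 S=248.0558 intr=0.0000 cont=0.0000 V=0.0000[hold]; j=6 S=359.4545 intr=0.0000 cont=0.0000 V=0.0000[hold]  S*(6)=118.1300
k=5: j=0 S=46.7330 intr=102.9270 cont=100.5242 V=102.9270[EX]; j=1 S=67.7202 intr=81.9398 cont=79.5370 V=81.9398[EX]; j=2 S=98.1325 intr=51.5275 cont=49.1247 V=51.5275[EX]; j=3 S=142.2026 intr=7.4574 cont=17.3943 V=17.3943[hold]; j=4 S=206.0640 intr=0.0000 cont=1.8230 V=1.8230[hold]; j=5 S=298.6047 intr=0.0000 cont=0.0000 V=0.0000[hold]  S*(5)=98.1325
k=4: j=0 S=56.2563 intr=93.4037 cont=91.0010 V=93.4037[EX]; j=1 S=81.5203 intr=68.1397 cont=65.7370 V=68.1397[EX]; j=2 S=118.1300 intr=31.5300 cont=33.9915 V=33.9915[hold]; j=3 S=171.1807 intr=0.0000 cont=9.4927 V=9.4927[hold]; j=4 S=248.0558 intr=0.0000 cont=0.9014 V=0.9014[hold]  S*(4)=81.5203
k=3: j=0 S=67.7202 intr=81.9398 cont=79.5370 V=81.9398[EX]; j=1 S=98.1325 intr=51.5275 cont=50.3297 V=51.5275[EX]; j=2 S=142.2026 intr=7.4574 cont=21.4532 V=21.4532[hold]; j=3 S=206.0640 intr=0.0000 cont=5.1347 V=5.1347[hold]  S*(3)=98.1325
k=2: j=0 S=81.5203 intr=68.1397 cont=65.7370 V=68.1397[EX]; j=1 S=118.1300 intr=31.5300 cont=35.9784 V=35.9784[hold]; j=2 S=171.1807 intr=0.0000 cont=13.1206 V=13.1206[hold]  S*(2)=81.5203
k=1: j=0 S=98.1325 intr=51.5275 cont=51.3023 V=51.5275[EX]; j=1 S=142.2026 intr=7.4574 cont=24.2116 V=24.2116[hold]  S*(1)=98.1325
k=0: j=0 S=118.1300 intr=31.5300 cont=37.3287 V=37.3287[hold]  S*(0)=-

price = 37.3287
boundary = - 98.1325 81.5203 98.1325 81.5203 98.1325 118.1300
tree:
37.3287
51.5275 24.2116
68.1397 35.9784 13.1206
81.9398 51.5275 21.4532 5.1347
93.4037 68.1397 33.9915 9.4927 0.9014
102.9270 81.9398 51.5275 17.3943 1.8230 0.0000
110.8381 93.4037 68.1397 31.5300 3.6872 0.0000 0.0000
117.4100 102.9270 81.9398 51.5275 7.4574 0.0000 0.0000 0.0000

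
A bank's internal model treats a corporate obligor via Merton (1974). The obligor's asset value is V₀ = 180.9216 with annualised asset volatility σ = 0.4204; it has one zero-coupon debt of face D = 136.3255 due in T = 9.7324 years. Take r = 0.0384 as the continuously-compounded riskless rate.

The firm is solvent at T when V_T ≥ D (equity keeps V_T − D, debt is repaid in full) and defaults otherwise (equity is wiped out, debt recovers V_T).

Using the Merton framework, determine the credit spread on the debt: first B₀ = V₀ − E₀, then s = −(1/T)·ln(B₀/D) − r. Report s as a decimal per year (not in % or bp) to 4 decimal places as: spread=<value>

spread=0.0401

Work the structural quantities from V₀ = 180.9216 against face 136.3255:
d₁ = [ln(V₀/D) + (r + σ²/2)T] / (σ√T)
   = [ln(180.9216/136.3255) + (0.0384 + 0.5·0.4204²)·9.7324] / (0.4204·√9.7324)
   = [0.283018 + 1.233758] / 1.311513 = 1.156508
d₂ = d₁ − σ√T = 1.156508 − 1.311513 = -0.155005
N(d₁) = 0.876263,  N(d₂) = 0.438409,  e^(−rT) = 0.688167
E₀ = V₀·N(d₁) − D·e^(−rT)·N(d₂)
   = 180.9216·0.876263 − 136.3255·0.688167·0.438409 = 117.405798
B₀ = V₀ − E₀ = 180.9216 − 117.405798 = 63.515802
spread = −(1/T)·ln(B₀/D) − r = −(1/9.7324)·ln(63.515802/136.3255) − 0.0384 = 0.04007568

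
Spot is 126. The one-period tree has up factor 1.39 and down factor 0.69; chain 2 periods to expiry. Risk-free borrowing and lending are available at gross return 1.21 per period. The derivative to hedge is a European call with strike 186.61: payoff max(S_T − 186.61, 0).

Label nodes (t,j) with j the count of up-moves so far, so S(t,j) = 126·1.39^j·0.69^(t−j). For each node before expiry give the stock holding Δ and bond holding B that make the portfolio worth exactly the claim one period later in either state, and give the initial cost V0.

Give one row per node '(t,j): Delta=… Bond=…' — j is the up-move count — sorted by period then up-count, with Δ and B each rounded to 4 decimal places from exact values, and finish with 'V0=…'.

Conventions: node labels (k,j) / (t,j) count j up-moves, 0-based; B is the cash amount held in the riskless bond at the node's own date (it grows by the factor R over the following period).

(0,0): Delta=0.3956 Bond=-28.4249
(1,0): Delta=0.0000 Bond=0.0000
(1,1): Delta=0.4636 Bond=-46.2997
V0=21.4216

No-arbitrage ⇒ martingale measure with p* = (R−d)/(u−d) = 0.7429.
At maturity the claim pays: V(2,0)=0.0000, V(2,1)=0.0000, V(2,2)=56.8346
Node (1,0) S=86.9400: V=(p*·0.0000+(1−p*)·0.0000)/1.21=0.0000; Δ=(0.0000−0.0000)/(120.8466−59.9886)=0.0000; B=V−Δ·S=0.0000
Node (1,1) S=175.1400: V=(p*·56.8346+(1−p*)·0.0000)/1.21=34.8926; Δ=(56.8346−0.0000)/(243.4446−120.8466)=0.4636; B=V−Δ·S=-46.2997
Node (0,0) S=126.0000: V=(p*·34.8926+(1−p*)·0.0000)/1.21=21.4216; Δ=(34.8926−0.0000)/(175.1400−86.9400)=0.3956; B=V−Δ·S=-28.4249
Verification: the root portfolio costs Δ(0,0)·S0 + B(0,0) = 21.4216, matching V0.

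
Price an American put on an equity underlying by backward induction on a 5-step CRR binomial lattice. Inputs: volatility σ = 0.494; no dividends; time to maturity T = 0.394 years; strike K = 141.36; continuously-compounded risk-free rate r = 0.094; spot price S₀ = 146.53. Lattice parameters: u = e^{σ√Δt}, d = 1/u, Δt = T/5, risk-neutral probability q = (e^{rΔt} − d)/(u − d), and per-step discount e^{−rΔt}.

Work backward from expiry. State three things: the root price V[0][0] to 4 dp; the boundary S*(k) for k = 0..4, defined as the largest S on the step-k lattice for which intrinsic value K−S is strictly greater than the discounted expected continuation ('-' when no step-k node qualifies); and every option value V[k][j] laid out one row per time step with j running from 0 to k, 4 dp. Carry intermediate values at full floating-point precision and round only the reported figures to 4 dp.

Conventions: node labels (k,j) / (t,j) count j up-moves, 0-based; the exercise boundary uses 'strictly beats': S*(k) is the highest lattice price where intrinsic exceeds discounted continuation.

price = 13.9529
boundary = - - - 96.6613 111.0394
tree:
13.9529
21.4007 6.4770
31.6619 11.1338 1.7687
44.6987 18.6853 3.5084 0.0000
57.2151 30.3206 6.9590 0.0000 0.0000
68.1107 44.6987 13.8037 0.0000 0.0000 0.0000

params: Δt=0.07880 u=1.14875 d=0.87051 q=0.49211 e^(-rΔt)=0.99262
t_5 payoffs: 68.1107 44.6987 13.8037 0.0000 0.0000 0.0000
t_4: node(4,0) S=84.1449 payoff=57.2151 vs cont=56.1719 → 57.2151 [stop]  node(4,1) S=111.0394 payoff=30.3206 vs cont=29.2774 → 30.3206 [stop]  node(4,2) S=146.5300 payoff=0.0000 vs cont=6.9590 → 6.9590 [wait]  node(4,3) S=193.3641 payoff=0.0000 vs cont=0.0000 → 0.0000 [wait]  node(4,4) S=255.1674 payoff=0.0000 vs cont=0.0000 → 0.0000 [wait]  ⇒ S*(4)=111.0394
t_3: node(3,0) S=96.6613 payoff=44.6987 vs cont=43.6555 → 44.6987 [stop]  node(3,1) S=127.5563 payoff=13.8037 vs cont=18.6853 → 18.6853 [wait]  node(3,2) S=168.3260 payoff=0.0000 vs cont=3.5084 → 3.5084 [wait]  node(3,3) S=222.1266 payoff=0.0000 vs cont=0.0000 → 0.0000 [wait]  ⇒ S*(3)=96.6613
t_2: node(2,0) S=111.0394 payoff=30.3206 vs cont=31.6619 → 31.6619 [wait]  node(2,1) S=146.5300 payoff=0.0000 vs cont=11.1338 → 11.1338 [wait]  node(2,2) S=193.3641 payoff=0.0000 vs cont=1.7687 → 1.7687 [wait]  ⇒ S*(2)=-
t_1: node(1,0) S=127.5563 payoff=13.8037 vs cont=21.4007 → 21.4007 [wait]  node(1,1) S=168.3260 payoff=0.0000 vs cont=6.4770 → 6.4770 [wait]  ⇒ S*(1)=-
t_0: node(0,0) S=146.5300 payoff=0.0000 vs cont=13.9529 → 13.9529 [wait]  ⇒ S*(0)=-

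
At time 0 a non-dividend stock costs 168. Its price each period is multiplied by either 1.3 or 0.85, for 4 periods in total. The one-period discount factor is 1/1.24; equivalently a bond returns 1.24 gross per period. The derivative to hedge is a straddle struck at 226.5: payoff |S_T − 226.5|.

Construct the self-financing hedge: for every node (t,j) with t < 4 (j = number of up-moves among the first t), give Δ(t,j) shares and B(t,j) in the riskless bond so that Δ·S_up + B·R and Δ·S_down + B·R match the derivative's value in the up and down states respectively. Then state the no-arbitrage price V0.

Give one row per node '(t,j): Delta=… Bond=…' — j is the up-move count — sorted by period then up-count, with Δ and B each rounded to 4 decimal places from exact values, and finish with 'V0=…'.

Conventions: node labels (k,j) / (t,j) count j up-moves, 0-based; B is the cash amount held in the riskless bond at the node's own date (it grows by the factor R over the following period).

Risk-neutral probability p* = (R−d)/(u−d) = (1.24−0.85)/(1.3−0.85) = 0.8667.
Payoffs at expiry: V(4,0)=138.8030, V(4,1)=92.3751, V(4,2)=21.3678, V(4,3)=87.2316, V(4,4)=253.3248
Node (3,0) S=103.1730: V=(p*·92.3751+(1−p*)·138.8030)/1.24=79.4883; Δ=(92.3751−138.8030)/(134.1249−87.6970)=-1.0000; B=V−Δ·S=182.6613
Node (3,1) S=157.7940: V=(p*·21.3678+(1−p*)·92.3751)/1.24=24.8673; Δ=(21.3678−92.3751)/(205.1322−134.1249)=-1.0000; B=V−Δ·S=182.6613
Node (3,2) S=241.3320: V=(p*·87.2316+(1−p*)·21.3678)/1.24=63.2659; Δ=(87.2316−21.3678)/(313.7316−205.1322)=0.6065; B=V−Δ·S=-83.0981
Node (3,3) S=369.0960: V=(p*·253.3248+(1−p*)·87.2316)/1.24=186.4347; Δ=(253.3248−87.2316)/(479.8248−313.7316)=1.0000; B=V−Δ·S=-182.6613
Node (2,0) S=121.3800: V=(p*·24.8673+(1−p*)·79.4883)/1.24=25.9275; Δ=(24.8673−79.4883)/(157.7940−103.1730)=-1.0000; B=V−Δ·S=147.3075
Node (2,1) S=185.6400: V=(p*·63.2659+(1−p*)·24.8673)/1.24=46.8920; Δ=(63.2659−24.8673)/(241.3320−157.7940)=0.4597; B=V−Δ·S=-38.4383
Node (2,2) S=283.9200: V=(p*·186.4347+(1−p*)·63.2659)/1.24=137.1066; Δ=(186.4347−63.2659)/(369.0960−241.3320)=0.9640; B=V−Δ·S=-136.6018
Node (1,0) S=142.8000: V=(p*·46.8920+(1−p*)·25.9275)/1.24=35.5619; Δ=(46.8920−25.9275)/(185.6400−121.3800)=0.3262; B=V−Δ·S=-11.0260
Node (1,1) S=218.4000: V=(p*·137.1066+(1−p*)·46.8920)/1.24=100.8694; Δ=(137.1066−46.8920)/(283.9200−185.6400)=0.9179; B=V−Δ·S=-99.6075
Node (0,0) S=168.0000: V=(p*·100.8694+(1−p*)·35.5619)/1.24=74.3240; Δ=(100.8694−35.5619)/(218.4000−142.8000)=0.8639; B=V−Δ·S=-70.8037
Check: Δ(0,0)·S0 + B(0,0) = 74.3240 = V0.

(0,0): Delta=0.8639 Bond=-70.8037
(1,0): Delta=0.3262 Bond=-11.0260
(1,1): Delta=0.9179 Bond=-99.6075
(2,0): Delta=-1.0000 Bond=147.3075
(2,1): Delta=0.4597 Bond=-38.4383
(2,2): Delta=0.9640 Bond=-136.6018
(3,0): Delta=-1.0000 Bond=182.6613
(3,1): Delta=-1.0000 Bond=182.6613
(3,2): Delta=0.6065 Bond=-83.0981
(3,3): Delta=1.0000 Bond=-182.6613
V0=74.3240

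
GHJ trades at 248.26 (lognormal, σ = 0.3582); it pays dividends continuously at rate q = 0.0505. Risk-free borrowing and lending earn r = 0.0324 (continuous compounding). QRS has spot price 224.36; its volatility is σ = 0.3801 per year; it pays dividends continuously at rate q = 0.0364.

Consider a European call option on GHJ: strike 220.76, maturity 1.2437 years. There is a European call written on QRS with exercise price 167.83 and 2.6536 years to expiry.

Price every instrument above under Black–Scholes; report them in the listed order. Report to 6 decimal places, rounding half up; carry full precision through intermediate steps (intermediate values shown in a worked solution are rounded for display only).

[GHJ call K=220.76]
σ√T = 0.3582·√1.2437 = 0.399469
d₁ = (ln(S/K) + (r−q+σ²/2)T) / (σ√T) = (ln(248.26/220.76) + (0.0324−0.0505+0.3582²/2)·1.2437) / 0.399469 = (0.117400 + 0.057277) / 0.399469 = 0.437273
d₂ = d₁ − σ√T = 0.437273 − 0.399469 = 0.037804
e^{−rT} = 0.960505
e^{−qT} = 0.939125
N(d₁) = 0.669043,  N(d₂) = 0.515078
price = S·e^{−qT}·N(d₁) − K·e^{−rT}·N(d₂) = 155.985573 − 109.217742 = 46.767831
[QRS call K=167.83]
σ√T = 0.3801·√2.6536 = 0.619178
d₁ = (ln(S/K) + (r−q+σ²/2)T) / (σ√T) = (ln(224.36/167.83) + (0.0324−0.0364+0.3801²/2)·2.6536) / 0.619178 = (0.290300 + 0.181076) / 0.619178 = 0.761294
d₂ = d₁ − σ√T = 0.761294 − 0.619178 = 0.142116
e^{−rT} = 0.917616
e^{−qT} = 0.907927
N(d₁) = 0.776759,  N(d₂) = 0.556506
price = S·e^{−qT}·N(d₁) − K·e^{−rT}·N(d₂) = 158.227858 − 85.703813 = 72.524045

price(GHJ call K=220.76) = 46.767831
price(QRS call K=167.83) = 72.524045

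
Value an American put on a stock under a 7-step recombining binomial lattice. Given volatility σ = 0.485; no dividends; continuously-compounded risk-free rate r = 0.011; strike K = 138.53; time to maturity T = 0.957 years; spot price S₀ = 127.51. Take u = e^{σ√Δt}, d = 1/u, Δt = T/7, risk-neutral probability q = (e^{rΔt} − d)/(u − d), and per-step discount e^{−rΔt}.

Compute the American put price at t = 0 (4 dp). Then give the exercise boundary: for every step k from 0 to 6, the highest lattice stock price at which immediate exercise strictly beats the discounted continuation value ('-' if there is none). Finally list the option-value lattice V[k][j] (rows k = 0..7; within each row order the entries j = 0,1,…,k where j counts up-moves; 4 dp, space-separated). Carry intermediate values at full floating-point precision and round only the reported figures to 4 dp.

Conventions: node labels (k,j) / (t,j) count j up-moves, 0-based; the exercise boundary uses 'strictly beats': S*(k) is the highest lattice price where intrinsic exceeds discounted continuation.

price = 30.5203
boundary = - - - - 62.2328 74.4561 89.0803
tree:
30.5203
40.5298 18.8445
52.0422 27.1186 9.1720
64.3275 37.7594 14.6891 2.7115
76.2972 50.4564 22.9455 5.0238 0.0000
86.5139 64.0739 34.6012 9.3081 0.0000 0.0000
95.0533 76.2972 49.4497 17.2459 0.0000 0.0000 0.0000
102.1908 86.5139 64.0739 31.9531 0.0000 0.0000 0.0000 0.0000

params: Δt=0.13671 u=1.19641 d=0.83583 q=0.45946 e^(-rΔt)=0.99850
t_7 payoffs: 102.1908 86.5139 64.0739 31.9531 0.0000 0.0000 0.0000 0.0000
t_6: node(6,0) S=43.4767 payoff=95.0533 vs cont=94.8451 → 95.0533 [stop]  node(6,1) S=62.2328 payoff=76.2972 vs cont=76.0890 → 76.2972 [stop]  node(6,2) S=89.0803 payoff=49.4497 vs cont=49.2415 → 49.4497 [stop]  node(6,3) S=127.5100 payoff=11.0200 vs cont=17.2459 → 17.2459 [wait]  node(6,4) S=182.5185 payoff=0.0000 vs cont=0.0000 → 0.0000 [wait]  node(6,5) S=261.2578 payoff=0.0000 vs cont=0.0000 → 0.0000 [wait]  node(6,6) S=373.9658 payoff=0.0000 vs cont=0.0000 → 0.0000 [wait]  ⇒ S*(6)=89.0803
t_5: node(5,0) S=52.0161 payoff=86.5139 vs cont=86.3057 → 86.5139 [stop]  node(5,1) S=74.4561 payoff=64.0739 vs cont=63.8657 → 64.0739 [stop]  node(5,2) S=106.5769 payoff=31.9531 vs cont=34.6012 → 34.6012 [wait]  node(5,3) S=152.5547 payoff=0.0000 vs cont=9.3081 → 9.3081 [wait]  node(5,4) S=218.3675 payoff=0.0000 vs cont=0.0000 → 0.0000 [wait]  node(5,5) S=312.5724 payoff=0.0000 vs cont=0.0000 → 0.0000 [wait]  ⇒ S*(5)=74.4561
t_4: node(4,0) S=62.2328 payoff=76.2972 vs cont=76.0890 → 76.2972 [stop]  node(4,1) S=89.0803 payoff=49.4497 vs cont=50.4564 → 50.4564 [wait]  node(4,2) S=127.5100 payoff=11.0200 vs cont=22.9455 → 22.9455 [wait]  node(4,3) S=182.5185 payoff=0.0000 vs cont=5.0238 → 5.0238 [wait]  node(4,4) S=261.2578 payoff=0.0000 vs cont=0.0000 → 0.0000 [wait]  ⇒ S*(4)=62.2328
t_3: node(3,0) S=74.4561 payoff=64.0739 vs cont=64.3275 → 64.3275 [wait]  node(3,1) S=106.5769 payoff=31.9531 vs cont=37.7594 → 37.7594 [wait]  node(3,2) S=152.5547 payoff=0.0000 vs cont=14.6891 → 14.6891 [wait]  node(3,3) S=218.3675 payoff=0.0000 vs cont=2.7115 → 2.7115 [wait]  ⇒ S*(3)=-
t_2: node(2,0) S=89.0803 payoff=49.4497 vs cont=52.0422 → 52.0422 [wait]  node(2,1) S=127.5100 payoff=11.0200 vs cont=27.1186 → 27.1186 [wait]  node(2,2) S=182.5185 payoff=0.0000 vs cont=9.1720 → 9.1720 [wait]  ⇒ S*(2)=-
t_1: node(1,0) S=106.5769 payoff=31.9531 vs cont=40.5298 → 40.5298 [wait]  node(1,1) S=152.5547 payoff=0.0000 vs cont=18.8445 → 18.8445 [wait]  ⇒ S*(1)=-
t_0: node(0,0) S=127.5100 payoff=11.0200 vs cont=30.5203 → 30.5203 [wait]  ⇒ S*(0)=-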